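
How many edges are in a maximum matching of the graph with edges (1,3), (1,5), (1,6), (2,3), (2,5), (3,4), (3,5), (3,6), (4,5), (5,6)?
3 (matching: (1,6), (2,5), (3,4); upper bound floor(n/2) = floor(6/2) = 3)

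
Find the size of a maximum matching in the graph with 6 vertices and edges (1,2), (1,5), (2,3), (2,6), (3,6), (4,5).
3 (matching: (1,2), (3,6), (4,5); upper bound floor(n/2) = floor(6/2) = 3)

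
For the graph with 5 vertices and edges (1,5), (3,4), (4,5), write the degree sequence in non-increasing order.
[2, 2, 1, 1, 0] (degrees: deg(1)=1, deg(2)=0, deg(3)=1, deg(4)=2, deg(5)=2)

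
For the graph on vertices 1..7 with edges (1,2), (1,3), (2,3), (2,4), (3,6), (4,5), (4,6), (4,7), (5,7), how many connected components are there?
1 (components: {1, 2, 3, 4, 5, 6, 7})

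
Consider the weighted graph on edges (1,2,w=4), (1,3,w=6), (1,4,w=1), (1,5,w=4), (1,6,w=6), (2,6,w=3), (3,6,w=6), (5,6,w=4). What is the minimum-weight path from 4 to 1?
1 (path: 4 -> 1; weights 1 = 1)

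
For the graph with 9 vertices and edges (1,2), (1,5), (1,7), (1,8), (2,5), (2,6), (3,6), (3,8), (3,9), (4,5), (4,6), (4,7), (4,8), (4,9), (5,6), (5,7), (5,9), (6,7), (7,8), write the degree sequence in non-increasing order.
[6, 5, 5, 5, 4, 4, 3, 3, 3] (degrees: deg(1)=4, deg(2)=3, deg(3)=3, deg(4)=5, deg(5)=6, deg(6)=5, deg(7)=5, deg(8)=4, deg(9)=3)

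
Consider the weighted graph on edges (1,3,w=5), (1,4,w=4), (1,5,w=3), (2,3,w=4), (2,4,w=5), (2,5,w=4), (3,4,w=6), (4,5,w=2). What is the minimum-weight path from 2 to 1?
7 (path: 2 -> 5 -> 1; weights 4 + 3 = 7)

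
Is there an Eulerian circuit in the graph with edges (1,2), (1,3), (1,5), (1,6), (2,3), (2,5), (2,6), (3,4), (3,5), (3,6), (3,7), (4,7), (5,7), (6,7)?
Yes (the graph is connected and all 7 vertices have even degree)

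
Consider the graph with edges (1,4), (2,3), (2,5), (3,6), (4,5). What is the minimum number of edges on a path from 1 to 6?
5 (path: 1 -> 4 -> 5 -> 2 -> 3 -> 6, 5 edges)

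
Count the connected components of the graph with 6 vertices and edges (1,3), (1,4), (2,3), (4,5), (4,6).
1 (components: {1, 2, 3, 4, 5, 6})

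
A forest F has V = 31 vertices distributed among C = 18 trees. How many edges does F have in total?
13 (Each of the 18 component trees on V_i vertices has V_i - 1 edges; summing gives V - C = 31 - 18 = 13)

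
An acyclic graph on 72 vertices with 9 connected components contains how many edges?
63 (Each of the 9 component trees on V_i vertices has V_i - 1 edges; summing gives V - C = 72 - 9 = 63)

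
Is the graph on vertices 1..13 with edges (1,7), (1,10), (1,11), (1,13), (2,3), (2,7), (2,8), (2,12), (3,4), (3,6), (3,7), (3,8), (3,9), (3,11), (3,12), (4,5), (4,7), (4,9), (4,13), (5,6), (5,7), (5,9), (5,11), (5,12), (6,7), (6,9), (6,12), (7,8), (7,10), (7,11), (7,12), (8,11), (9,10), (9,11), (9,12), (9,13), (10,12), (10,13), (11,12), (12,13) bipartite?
No (odd cycle of length 3: 10 -> 1 -> 7 -> 10)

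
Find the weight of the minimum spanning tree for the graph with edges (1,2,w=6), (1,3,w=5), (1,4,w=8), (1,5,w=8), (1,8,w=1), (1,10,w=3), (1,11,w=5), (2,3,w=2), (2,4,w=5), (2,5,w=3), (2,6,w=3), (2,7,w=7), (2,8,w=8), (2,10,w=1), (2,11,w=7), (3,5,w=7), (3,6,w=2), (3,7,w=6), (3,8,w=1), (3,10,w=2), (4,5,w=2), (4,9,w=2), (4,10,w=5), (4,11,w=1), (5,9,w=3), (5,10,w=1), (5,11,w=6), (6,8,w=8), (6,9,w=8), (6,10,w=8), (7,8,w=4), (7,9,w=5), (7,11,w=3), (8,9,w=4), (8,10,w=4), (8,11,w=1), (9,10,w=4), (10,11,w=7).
15 (MST edges: (1,8,w=1), (2,3,w=2), (2,10,w=1), (3,6,w=2), (3,8,w=1), (4,9,w=2), (4,11,w=1), (5,10,w=1), (7,11,w=3), (8,11,w=1); sum of weights 1 + 2 + 1 + 2 + 1 + 2 + 1 + 1 + 3 + 1 = 15)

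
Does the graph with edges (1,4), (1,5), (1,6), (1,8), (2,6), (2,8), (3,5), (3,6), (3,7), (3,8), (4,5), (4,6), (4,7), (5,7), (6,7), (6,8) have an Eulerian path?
Yes — and in fact it has an Eulerian circuit (the graph is connected and all 8 vertices have even degree)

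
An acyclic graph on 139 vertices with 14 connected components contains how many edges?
125 (Each of the 14 component trees on V_i vertices has V_i - 1 edges; summing gives V - C = 139 - 14 = 125)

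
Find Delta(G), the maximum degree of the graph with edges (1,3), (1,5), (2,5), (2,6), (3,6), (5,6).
3 (attained at vertices 5, 6)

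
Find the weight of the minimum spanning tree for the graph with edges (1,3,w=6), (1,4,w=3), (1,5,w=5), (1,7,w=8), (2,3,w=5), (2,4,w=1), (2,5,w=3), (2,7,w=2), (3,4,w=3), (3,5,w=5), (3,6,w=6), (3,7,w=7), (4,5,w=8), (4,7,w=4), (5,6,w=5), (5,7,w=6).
17 (MST edges: (1,4,w=3), (2,4,w=1), (2,5,w=3), (2,7,w=2), (3,4,w=3), (5,6,w=5); sum of weights 3 + 1 + 3 + 2 + 3 + 5 = 17)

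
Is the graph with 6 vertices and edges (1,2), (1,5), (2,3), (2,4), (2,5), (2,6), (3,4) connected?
Yes (BFS from 1 visits [1, 2, 5, 3, 4, 6] — all 6 vertices reached)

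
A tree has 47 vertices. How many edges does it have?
46 (A tree on V vertices has V - 1 edges, so 47 - 1 = 46)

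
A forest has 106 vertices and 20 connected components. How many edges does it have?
86 (Each of the 20 component trees on V_i vertices has V_i - 1 edges; summing gives V - C = 106 - 20 = 86)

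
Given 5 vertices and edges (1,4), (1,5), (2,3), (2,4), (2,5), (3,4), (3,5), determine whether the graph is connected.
Yes (BFS from 1 visits [1, 4, 5, 2, 3] — all 5 vertices reached)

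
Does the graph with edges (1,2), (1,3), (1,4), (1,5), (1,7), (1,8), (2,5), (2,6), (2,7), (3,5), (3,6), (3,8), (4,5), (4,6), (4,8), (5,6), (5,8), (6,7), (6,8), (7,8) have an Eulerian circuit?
Yes (the graph is connected and all 8 vertices have even degree)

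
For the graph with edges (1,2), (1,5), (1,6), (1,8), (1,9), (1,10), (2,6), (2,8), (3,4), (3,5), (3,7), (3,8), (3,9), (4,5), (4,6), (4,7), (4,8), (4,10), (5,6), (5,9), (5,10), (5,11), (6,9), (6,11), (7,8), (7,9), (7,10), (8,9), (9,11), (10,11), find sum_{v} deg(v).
60 (handshake: sum of degrees = 2|E| = 2 x 30 = 60)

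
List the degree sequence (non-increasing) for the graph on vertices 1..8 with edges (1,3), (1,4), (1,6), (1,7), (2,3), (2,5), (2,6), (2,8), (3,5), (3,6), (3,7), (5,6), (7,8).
[5, 4, 4, 4, 3, 3, 2, 1] (degrees: deg(1)=4, deg(2)=4, deg(3)=5, deg(4)=1, deg(5)=3, deg(6)=4, deg(7)=3, deg(8)=2)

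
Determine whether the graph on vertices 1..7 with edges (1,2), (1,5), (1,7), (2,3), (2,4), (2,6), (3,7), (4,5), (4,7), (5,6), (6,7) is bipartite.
Yes. Partition: {1, 3, 4, 6}, {2, 5, 7}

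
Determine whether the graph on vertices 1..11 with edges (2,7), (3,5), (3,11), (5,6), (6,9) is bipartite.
Yes. Partition: {1, 2, 3, 4, 6, 8, 10}, {5, 7, 9, 11}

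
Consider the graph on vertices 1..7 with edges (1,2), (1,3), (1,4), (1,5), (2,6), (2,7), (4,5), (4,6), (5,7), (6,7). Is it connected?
Yes (BFS from 1 visits [1, 2, 3, 4, 5, 6, 7] — all 7 vertices reached)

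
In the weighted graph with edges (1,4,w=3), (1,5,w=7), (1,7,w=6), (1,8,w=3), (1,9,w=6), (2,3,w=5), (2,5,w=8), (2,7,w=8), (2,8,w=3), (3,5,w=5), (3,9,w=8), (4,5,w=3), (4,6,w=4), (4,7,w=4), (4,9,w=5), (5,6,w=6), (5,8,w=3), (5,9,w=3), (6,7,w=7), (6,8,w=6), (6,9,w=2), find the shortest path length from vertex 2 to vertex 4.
9 (path: 2 -> 8 -> 1 -> 4; weights 3 + 3 + 3 = 9)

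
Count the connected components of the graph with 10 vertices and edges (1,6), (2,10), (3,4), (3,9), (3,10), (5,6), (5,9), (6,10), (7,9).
2 (components: {1, 2, 3, 4, 5, 6, 7, 9, 10}, {8})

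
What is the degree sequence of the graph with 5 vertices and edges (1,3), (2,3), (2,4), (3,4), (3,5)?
[4, 2, 2, 1, 1] (degrees: deg(1)=1, deg(2)=2, deg(3)=4, deg(4)=2, deg(5)=1)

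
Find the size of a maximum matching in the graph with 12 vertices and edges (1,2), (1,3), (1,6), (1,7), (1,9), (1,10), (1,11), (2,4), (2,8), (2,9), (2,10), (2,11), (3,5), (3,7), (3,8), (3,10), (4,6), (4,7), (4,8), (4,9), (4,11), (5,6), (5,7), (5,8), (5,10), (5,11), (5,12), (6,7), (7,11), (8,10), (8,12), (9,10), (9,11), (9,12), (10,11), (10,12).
6 (matching: (1,9), (2,8), (3,7), (4,6), (5,12), (10,11); upper bound floor(n/2) = floor(12/2) = 6)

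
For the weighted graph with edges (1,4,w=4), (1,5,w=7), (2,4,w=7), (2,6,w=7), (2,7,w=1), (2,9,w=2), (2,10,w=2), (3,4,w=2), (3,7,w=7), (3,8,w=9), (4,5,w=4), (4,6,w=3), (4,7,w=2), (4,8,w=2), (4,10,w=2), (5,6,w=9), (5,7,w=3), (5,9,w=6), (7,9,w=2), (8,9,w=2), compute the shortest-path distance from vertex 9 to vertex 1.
8 (path: 9 -> 7 -> 4 -> 1; weights 2 + 2 + 4 = 8)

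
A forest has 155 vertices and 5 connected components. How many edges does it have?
150 (Each of the 5 component trees on V_i vertices has V_i - 1 edges; summing gives V - C = 155 - 5 = 150)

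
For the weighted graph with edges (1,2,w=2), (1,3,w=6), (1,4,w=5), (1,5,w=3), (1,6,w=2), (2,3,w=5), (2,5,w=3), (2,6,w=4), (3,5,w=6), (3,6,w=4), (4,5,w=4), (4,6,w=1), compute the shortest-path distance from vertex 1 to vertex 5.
3 (path: 1 -> 5; weights 3 = 3)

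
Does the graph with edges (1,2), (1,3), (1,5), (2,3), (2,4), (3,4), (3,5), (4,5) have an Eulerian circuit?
No (4 vertices have odd degree: {1, 2, 4, 5}; Eulerian circuit requires 0)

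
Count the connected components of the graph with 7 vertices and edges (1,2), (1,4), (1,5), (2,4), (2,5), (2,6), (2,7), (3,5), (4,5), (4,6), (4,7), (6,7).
1 (components: {1, 2, 3, 4, 5, 6, 7})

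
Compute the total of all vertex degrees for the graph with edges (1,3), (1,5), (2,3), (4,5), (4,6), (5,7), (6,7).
14 (handshake: sum of degrees = 2|E| = 2 x 7 = 14)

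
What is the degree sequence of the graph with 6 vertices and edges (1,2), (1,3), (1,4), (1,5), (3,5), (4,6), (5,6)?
[4, 3, 2, 2, 2, 1] (degrees: deg(1)=4, deg(2)=1, deg(3)=2, deg(4)=2, deg(5)=3, deg(6)=2)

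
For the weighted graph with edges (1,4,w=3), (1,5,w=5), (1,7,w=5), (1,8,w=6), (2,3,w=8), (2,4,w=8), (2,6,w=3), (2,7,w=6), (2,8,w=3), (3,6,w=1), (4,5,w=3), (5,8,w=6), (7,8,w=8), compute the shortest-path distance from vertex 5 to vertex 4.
3 (path: 5 -> 4; weights 3 = 3)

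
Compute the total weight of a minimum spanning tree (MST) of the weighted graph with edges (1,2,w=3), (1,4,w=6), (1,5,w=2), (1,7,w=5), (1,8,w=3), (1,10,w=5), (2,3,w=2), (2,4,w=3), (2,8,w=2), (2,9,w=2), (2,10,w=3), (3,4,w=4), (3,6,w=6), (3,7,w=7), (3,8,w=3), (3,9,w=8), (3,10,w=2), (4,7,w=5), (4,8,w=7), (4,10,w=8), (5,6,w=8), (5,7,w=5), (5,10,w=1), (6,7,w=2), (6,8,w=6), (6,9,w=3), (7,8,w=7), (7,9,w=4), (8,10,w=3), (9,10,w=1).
18 (MST edges: (1,5,w=2), (2,3,w=2), (2,4,w=3), (2,8,w=2), (2,9,w=2), (5,10,w=1), (6,7,w=2), (6,9,w=3), (9,10,w=1); sum of weights 2 + 2 + 3 + 2 + 2 + 1 + 2 + 3 + 1 = 18)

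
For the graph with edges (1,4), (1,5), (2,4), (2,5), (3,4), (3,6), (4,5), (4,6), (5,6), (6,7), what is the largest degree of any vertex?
5 (attained at vertex 4)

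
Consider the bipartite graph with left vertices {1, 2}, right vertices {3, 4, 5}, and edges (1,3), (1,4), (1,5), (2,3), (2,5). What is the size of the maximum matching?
2 (matching: (1,4), (2,5); upper bound min(|L|,|R|) = min(2,3) = 2)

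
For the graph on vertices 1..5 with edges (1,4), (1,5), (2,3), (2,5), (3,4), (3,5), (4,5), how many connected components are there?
1 (components: {1, 2, 3, 4, 5})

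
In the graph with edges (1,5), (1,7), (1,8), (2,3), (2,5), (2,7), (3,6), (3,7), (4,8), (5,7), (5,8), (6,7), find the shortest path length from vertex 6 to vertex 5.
2 (path: 6 -> 7 -> 5, 2 edges)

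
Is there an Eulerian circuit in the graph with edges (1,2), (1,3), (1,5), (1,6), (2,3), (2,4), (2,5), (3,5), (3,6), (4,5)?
Yes (the graph is connected and all 6 vertices have even degree)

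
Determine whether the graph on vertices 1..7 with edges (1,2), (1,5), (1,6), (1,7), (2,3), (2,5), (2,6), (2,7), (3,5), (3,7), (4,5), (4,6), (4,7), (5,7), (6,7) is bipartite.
No (odd cycle of length 3: 6 -> 1 -> 2 -> 6)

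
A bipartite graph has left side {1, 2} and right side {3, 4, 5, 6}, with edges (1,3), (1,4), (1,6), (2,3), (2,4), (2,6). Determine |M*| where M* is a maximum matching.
2 (matching: (1,6), (2,4); upper bound min(|L|,|R|) = min(2,4) = 2)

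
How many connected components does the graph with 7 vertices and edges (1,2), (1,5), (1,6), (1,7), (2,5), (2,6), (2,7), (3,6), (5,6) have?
2 (components: {1, 2, 3, 5, 6, 7}, {4})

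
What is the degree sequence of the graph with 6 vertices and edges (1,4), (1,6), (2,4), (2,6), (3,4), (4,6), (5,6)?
[4, 4, 2, 2, 1, 1] (degrees: deg(1)=2, deg(2)=2, deg(3)=1, deg(4)=4, deg(5)=1, deg(6)=4)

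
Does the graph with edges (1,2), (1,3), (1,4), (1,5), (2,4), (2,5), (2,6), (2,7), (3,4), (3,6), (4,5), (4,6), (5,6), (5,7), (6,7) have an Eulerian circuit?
No (6 vertices have odd degree: {2, 3, 4, 5, 6, 7}; Eulerian circuit requires 0)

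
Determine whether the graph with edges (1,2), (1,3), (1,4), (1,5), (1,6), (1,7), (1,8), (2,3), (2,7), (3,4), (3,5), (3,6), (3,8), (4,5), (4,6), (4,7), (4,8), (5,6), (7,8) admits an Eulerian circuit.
No (2 vertices have odd degree: {1, 2}; Eulerian circuit requires 0)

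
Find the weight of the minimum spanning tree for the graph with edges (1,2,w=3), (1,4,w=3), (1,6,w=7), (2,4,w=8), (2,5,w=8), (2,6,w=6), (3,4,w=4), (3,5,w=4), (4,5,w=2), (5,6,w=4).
16 (MST edges: (1,2,w=3), (1,4,w=3), (3,4,w=4), (4,5,w=2), (5,6,w=4); sum of weights 3 + 3 + 4 + 2 + 4 = 16)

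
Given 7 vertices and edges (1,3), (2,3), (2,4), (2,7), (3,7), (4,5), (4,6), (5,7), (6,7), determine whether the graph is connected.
Yes (BFS from 1 visits [1, 3, 2, 7, 4, 5, 6] — all 7 vertices reached)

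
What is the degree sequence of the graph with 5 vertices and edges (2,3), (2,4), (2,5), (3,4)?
[3, 2, 2, 1, 0] (degrees: deg(1)=0, deg(2)=3, deg(3)=2, deg(4)=2, deg(5)=1)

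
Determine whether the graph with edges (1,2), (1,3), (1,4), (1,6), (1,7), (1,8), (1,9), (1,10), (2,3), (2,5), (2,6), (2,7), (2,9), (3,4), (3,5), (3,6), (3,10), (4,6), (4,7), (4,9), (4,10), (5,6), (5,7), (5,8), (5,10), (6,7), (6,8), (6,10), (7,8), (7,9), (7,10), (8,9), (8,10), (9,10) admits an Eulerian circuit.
Yes (the graph is connected and all 10 vertices have even degree)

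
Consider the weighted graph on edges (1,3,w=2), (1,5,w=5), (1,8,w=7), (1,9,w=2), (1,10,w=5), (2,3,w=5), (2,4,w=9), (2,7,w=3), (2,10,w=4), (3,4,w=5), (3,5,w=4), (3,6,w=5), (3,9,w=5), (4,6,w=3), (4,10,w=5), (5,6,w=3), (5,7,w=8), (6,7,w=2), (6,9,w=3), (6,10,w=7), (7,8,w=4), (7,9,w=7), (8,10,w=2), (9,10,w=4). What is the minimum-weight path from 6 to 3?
5 (path: 6 -> 3; weights 5 = 5)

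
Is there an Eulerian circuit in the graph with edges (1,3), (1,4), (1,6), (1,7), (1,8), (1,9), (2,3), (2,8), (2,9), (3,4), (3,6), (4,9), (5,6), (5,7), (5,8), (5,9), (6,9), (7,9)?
No (4 vertices have odd degree: {2, 4, 7, 8}; Eulerian circuit requires 0)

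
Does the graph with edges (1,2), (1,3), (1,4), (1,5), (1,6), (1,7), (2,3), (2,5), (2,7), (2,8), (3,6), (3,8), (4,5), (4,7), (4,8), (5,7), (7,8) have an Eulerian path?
Yes (the graph is connected and exactly 2 vertices have odd degree: {2, 7}; any Eulerian path must start and end at those)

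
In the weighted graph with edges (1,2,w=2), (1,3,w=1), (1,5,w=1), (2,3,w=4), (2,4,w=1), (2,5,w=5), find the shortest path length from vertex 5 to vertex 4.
4 (path: 5 -> 1 -> 2 -> 4; weights 1 + 2 + 1 = 4)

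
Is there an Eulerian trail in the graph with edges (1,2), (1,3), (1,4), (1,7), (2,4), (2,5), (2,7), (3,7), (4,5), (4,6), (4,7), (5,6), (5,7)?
Yes (the graph is connected and exactly 2 vertices have odd degree: {4, 7}; any Eulerian path must start and end at those)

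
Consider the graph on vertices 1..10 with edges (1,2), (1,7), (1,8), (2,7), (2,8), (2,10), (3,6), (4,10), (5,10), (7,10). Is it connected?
No, it has 3 components: {1, 2, 4, 5, 7, 8, 10}, {3, 6}, {9}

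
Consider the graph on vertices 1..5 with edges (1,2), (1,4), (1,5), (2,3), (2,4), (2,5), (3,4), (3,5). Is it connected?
Yes (BFS from 1 visits [1, 2, 4, 5, 3] — all 5 vertices reached)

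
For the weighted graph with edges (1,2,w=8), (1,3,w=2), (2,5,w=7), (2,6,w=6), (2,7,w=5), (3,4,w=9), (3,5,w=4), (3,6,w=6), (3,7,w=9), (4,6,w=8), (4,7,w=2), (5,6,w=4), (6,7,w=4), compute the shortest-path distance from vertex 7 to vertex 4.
2 (path: 7 -> 4; weights 2 = 2)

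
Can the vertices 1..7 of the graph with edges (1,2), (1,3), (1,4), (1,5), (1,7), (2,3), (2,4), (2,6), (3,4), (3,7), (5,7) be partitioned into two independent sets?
No (odd cycle of length 3: 2 -> 1 -> 4 -> 2)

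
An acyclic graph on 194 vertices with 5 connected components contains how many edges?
189 (Each of the 5 component trees on V_i vertices has V_i - 1 edges; summing gives V - C = 194 - 5 = 189)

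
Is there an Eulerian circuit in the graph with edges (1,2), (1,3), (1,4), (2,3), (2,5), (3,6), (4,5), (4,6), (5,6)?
No (6 vertices have odd degree: {1, 2, 3, 4, 5, 6}; Eulerian circuit requires 0)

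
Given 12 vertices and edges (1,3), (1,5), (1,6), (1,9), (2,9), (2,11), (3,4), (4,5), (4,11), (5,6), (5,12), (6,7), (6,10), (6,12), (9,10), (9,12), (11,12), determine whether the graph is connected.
No, it has 2 components: {1, 2, 3, 4, 5, 6, 7, 9, 10, 11, 12}, {8}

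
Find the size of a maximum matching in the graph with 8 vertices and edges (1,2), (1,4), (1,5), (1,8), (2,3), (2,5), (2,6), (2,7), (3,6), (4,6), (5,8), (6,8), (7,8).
4 (matching: (1,4), (2,7), (3,6), (5,8); upper bound floor(n/2) = floor(8/2) = 4)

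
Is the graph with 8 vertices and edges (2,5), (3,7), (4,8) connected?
No, it has 5 components: {1}, {2, 5}, {3, 7}, {4, 8}, {6}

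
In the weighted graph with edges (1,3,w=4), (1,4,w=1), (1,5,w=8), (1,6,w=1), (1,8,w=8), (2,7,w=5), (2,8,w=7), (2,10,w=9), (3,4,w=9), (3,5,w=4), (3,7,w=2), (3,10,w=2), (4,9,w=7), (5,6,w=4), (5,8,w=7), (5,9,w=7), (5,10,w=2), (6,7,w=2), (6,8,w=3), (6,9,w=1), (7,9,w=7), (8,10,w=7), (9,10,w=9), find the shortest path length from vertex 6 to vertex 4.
2 (path: 6 -> 1 -> 4; weights 1 + 1 = 2)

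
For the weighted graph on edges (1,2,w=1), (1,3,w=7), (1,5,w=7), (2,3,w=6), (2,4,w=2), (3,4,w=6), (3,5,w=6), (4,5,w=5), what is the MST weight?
14 (MST edges: (1,2,w=1), (2,3,w=6), (2,4,w=2), (4,5,w=5); sum of weights 1 + 6 + 2 + 5 = 14)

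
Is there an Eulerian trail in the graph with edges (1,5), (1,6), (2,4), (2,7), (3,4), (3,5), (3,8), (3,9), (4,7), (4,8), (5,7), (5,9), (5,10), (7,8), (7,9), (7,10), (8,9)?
Yes (the graph is connected and exactly 2 vertices have odd degree: {5, 6}; any Eulerian path must start and end at those)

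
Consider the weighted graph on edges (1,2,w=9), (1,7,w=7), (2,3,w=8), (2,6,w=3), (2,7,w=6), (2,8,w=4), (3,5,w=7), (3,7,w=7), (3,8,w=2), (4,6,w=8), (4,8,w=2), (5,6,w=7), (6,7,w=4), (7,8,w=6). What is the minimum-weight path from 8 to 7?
6 (path: 8 -> 7; weights 6 = 6)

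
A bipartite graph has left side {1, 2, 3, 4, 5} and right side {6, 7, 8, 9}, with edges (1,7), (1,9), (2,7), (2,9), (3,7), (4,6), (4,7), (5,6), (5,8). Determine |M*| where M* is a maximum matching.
4 (matching: (1,9), (2,7), (4,6), (5,8); upper bound min(|L|,|R|) = min(5,4) = 4)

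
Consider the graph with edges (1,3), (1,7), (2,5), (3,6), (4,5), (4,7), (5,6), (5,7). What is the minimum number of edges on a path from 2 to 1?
3 (path: 2 -> 5 -> 7 -> 1, 3 edges)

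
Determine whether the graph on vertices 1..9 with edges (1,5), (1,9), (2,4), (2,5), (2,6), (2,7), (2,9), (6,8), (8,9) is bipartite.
Yes. Partition: {1, 2, 3, 8}, {4, 5, 6, 7, 9}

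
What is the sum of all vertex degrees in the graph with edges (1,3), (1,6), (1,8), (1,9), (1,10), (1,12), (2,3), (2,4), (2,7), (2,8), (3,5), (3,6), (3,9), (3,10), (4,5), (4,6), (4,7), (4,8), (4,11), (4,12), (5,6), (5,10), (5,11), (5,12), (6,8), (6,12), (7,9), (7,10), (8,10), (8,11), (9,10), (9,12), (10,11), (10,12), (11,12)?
70 (handshake: sum of degrees = 2|E| = 2 x 35 = 70)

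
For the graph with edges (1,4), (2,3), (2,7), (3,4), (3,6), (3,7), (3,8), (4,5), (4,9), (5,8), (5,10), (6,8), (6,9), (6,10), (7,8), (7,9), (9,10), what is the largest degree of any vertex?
5 (attained at vertex 3)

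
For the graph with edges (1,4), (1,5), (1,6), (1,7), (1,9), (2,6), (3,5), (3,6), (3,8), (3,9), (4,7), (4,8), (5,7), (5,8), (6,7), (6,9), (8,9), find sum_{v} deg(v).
34 (handshake: sum of degrees = 2|E| = 2 x 17 = 34)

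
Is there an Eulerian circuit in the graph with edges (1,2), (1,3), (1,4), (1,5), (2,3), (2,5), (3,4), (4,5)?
No (4 vertices have odd degree: {2, 3, 4, 5}; Eulerian circuit requires 0)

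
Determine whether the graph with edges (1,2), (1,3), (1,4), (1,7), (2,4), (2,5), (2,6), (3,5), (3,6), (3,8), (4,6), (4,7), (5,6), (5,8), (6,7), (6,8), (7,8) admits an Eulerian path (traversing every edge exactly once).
Yes — and in fact it has an Eulerian circuit (the graph is connected and all 8 vertices have even degree)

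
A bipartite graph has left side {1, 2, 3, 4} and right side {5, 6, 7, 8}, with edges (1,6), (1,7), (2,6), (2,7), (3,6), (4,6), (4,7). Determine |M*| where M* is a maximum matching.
2 (matching: (1,7), (2,6); upper bound min(|L|,|R|) = min(4,4) = 4)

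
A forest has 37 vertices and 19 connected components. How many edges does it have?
18 (Each of the 19 component trees on V_i vertices has V_i - 1 edges; summing gives V - C = 37 - 19 = 18)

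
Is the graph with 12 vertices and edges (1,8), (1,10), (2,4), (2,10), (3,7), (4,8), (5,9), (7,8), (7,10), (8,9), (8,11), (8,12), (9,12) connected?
No, it has 2 components: {1, 2, 3, 4, 5, 7, 8, 9, 10, 11, 12}, {6}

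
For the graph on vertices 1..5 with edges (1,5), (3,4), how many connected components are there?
3 (components: {1, 5}, {2}, {3, 4})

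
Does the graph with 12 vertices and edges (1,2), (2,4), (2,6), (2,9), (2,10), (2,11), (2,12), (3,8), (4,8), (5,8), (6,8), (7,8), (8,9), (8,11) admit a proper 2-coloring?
Yes. Partition: {1, 3, 4, 5, 6, 7, 9, 10, 11, 12}, {2, 8}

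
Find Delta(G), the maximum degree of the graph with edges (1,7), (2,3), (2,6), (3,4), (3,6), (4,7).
3 (attained at vertex 3)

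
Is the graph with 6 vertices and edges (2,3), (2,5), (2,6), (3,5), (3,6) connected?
No, it has 3 components: {1}, {2, 3, 5, 6}, {4}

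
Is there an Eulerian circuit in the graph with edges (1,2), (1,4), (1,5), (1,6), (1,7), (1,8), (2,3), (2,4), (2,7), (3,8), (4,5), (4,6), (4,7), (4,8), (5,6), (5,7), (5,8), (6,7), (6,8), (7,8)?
No (2 vertices have odd degree: {5, 6}; Eulerian circuit requires 0)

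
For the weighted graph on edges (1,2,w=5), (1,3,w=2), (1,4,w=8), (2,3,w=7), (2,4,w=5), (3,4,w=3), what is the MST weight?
10 (MST edges: (1,2,w=5), (1,3,w=2), (3,4,w=3); sum of weights 5 + 2 + 3 = 10)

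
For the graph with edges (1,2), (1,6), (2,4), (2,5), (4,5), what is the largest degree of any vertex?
3 (attained at vertex 2)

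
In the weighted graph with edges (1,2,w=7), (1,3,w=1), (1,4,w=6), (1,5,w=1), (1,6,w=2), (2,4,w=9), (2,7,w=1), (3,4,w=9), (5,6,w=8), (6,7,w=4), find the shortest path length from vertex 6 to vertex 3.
3 (path: 6 -> 1 -> 3; weights 2 + 1 = 3)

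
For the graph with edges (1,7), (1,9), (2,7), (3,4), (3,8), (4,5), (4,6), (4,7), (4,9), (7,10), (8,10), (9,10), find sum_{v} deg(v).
24 (handshake: sum of degrees = 2|E| = 2 x 12 = 24)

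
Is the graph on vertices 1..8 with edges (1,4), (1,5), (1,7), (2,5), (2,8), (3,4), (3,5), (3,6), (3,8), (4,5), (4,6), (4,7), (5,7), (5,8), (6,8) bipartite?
No (odd cycle of length 3: 5 -> 1 -> 4 -> 5)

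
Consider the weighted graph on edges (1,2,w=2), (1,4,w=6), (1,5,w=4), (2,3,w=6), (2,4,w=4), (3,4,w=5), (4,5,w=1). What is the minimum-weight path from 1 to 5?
4 (path: 1 -> 5; weights 4 = 4)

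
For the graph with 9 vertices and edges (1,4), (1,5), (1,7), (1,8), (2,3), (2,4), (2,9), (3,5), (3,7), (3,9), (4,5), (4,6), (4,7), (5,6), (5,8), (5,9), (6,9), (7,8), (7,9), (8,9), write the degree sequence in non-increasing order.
[6, 6, 5, 5, 4, 4, 4, 3, 3] (degrees: deg(1)=4, deg(2)=3, deg(3)=4, deg(4)=5, deg(5)=6, deg(6)=3, deg(7)=5, deg(8)=4, deg(9)=6)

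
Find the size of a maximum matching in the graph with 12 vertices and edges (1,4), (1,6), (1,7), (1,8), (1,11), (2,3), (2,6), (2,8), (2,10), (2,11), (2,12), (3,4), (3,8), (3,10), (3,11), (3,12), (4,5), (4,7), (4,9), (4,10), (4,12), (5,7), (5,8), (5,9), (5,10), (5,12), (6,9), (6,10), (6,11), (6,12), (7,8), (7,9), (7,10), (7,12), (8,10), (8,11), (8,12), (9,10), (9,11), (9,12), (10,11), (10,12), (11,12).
6 (matching: (1,11), (2,6), (3,12), (4,5), (7,8), (9,10); upper bound floor(n/2) = floor(12/2) = 6)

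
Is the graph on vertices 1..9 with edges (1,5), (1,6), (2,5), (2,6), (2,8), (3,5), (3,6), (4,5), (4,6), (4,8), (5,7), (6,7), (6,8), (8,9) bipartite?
No (odd cycle of length 5: 2 -> 5 -> 1 -> 6 -> 8 -> 2)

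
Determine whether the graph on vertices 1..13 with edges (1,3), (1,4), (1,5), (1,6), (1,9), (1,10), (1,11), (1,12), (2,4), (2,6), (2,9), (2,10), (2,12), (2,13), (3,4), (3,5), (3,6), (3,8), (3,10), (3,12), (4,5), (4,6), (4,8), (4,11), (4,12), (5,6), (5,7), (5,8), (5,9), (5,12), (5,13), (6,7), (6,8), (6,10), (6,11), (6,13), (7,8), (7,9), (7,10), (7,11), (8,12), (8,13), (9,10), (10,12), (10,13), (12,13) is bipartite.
No (odd cycle of length 3: 10 -> 1 -> 9 -> 10)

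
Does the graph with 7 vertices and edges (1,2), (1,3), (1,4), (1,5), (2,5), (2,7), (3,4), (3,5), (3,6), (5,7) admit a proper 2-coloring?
No (odd cycle of length 3: 2 -> 1 -> 5 -> 2)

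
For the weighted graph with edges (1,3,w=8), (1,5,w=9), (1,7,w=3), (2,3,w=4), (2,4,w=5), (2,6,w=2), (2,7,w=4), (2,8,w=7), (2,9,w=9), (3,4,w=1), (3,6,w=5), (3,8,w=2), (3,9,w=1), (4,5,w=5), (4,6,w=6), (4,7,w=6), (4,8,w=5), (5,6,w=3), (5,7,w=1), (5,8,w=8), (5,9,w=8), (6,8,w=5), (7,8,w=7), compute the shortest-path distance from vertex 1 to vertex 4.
9 (path: 1 -> 3 -> 4; weights 8 + 1 = 9)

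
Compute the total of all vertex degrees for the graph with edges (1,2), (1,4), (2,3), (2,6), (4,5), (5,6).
12 (handshake: sum of degrees = 2|E| = 2 x 6 = 12)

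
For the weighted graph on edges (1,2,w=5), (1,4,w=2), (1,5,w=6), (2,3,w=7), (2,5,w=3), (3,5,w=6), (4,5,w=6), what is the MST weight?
16 (MST edges: (1,2,w=5), (1,4,w=2), (2,5,w=3), (3,5,w=6); sum of weights 5 + 2 + 3 + 6 = 16)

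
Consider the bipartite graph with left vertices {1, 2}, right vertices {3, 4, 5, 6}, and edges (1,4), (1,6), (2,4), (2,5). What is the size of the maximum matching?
2 (matching: (1,6), (2,5); upper bound min(|L|,|R|) = min(2,4) = 2)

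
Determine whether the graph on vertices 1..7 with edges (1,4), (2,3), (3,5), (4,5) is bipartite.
Yes. Partition: {1, 2, 5, 6, 7}, {3, 4}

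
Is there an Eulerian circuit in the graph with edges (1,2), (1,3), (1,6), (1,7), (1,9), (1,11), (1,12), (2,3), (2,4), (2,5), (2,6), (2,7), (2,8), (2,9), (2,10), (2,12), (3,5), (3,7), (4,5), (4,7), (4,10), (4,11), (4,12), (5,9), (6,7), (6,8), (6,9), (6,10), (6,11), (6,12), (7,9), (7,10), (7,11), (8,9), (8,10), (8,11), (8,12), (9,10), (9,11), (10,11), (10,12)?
No (2 vertices have odd degree: {1, 11}; Eulerian circuit requires 0)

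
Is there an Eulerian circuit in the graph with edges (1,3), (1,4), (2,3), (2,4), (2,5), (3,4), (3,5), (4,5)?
No (2 vertices have odd degree: {2, 5}; Eulerian circuit requires 0)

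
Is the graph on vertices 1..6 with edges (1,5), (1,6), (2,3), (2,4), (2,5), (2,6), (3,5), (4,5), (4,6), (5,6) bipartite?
No (odd cycle of length 3: 5 -> 1 -> 6 -> 5)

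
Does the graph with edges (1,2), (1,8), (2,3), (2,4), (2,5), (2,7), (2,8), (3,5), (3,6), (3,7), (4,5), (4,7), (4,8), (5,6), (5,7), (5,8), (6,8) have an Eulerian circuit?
No (2 vertices have odd degree: {6, 8}; Eulerian circuit requires 0)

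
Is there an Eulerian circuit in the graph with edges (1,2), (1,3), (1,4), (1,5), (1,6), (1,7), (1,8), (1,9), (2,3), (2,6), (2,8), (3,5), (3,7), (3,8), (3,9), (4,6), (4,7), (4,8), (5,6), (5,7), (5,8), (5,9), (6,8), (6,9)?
Yes (the graph is connected and all 9 vertices have even degree)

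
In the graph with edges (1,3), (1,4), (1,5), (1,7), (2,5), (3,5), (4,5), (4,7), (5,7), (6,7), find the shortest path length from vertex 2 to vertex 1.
2 (path: 2 -> 5 -> 1, 2 edges)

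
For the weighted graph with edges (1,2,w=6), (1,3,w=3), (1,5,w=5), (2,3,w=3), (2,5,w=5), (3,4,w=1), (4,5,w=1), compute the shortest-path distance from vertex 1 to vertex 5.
5 (path: 1 -> 5; weights 5 = 5)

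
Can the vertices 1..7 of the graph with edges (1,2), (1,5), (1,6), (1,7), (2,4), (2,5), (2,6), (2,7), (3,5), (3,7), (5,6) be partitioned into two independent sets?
No (odd cycle of length 3: 5 -> 1 -> 6 -> 5)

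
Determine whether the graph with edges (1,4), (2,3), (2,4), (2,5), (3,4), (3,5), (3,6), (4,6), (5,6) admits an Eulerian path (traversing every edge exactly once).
No (4 vertices have odd degree: {1, 2, 5, 6}; Eulerian path requires 0 or 2)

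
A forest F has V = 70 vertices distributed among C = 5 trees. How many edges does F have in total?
65 (Each of the 5 component trees on V_i vertices has V_i - 1 edges; summing gives V - C = 70 - 5 = 65)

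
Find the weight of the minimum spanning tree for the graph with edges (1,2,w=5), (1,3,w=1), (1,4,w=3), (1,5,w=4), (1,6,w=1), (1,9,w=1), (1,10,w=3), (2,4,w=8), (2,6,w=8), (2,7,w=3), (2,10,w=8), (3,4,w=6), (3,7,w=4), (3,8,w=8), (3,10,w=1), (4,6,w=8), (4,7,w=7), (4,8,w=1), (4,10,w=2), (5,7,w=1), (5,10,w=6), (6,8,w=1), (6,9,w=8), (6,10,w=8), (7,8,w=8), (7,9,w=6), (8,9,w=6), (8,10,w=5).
14 (MST edges: (1,3,w=1), (1,5,w=4), (1,6,w=1), (1,9,w=1), (2,7,w=3), (3,10,w=1), (4,8,w=1), (5,7,w=1), (6,8,w=1); sum of weights 1 + 4 + 1 + 1 + 3 + 1 + 1 + 1 + 1 = 14)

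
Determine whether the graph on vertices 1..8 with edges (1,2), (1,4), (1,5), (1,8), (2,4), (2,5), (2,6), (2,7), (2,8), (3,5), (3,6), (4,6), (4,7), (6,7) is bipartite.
No (odd cycle of length 3: 2 -> 1 -> 4 -> 2)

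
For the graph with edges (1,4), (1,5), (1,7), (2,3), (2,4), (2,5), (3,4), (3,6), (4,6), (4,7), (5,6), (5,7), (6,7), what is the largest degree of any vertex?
5 (attained at vertex 4)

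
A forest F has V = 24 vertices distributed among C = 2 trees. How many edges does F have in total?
22 (Each of the 2 component trees on V_i vertices has V_i - 1 edges; summing gives V - C = 24 - 2 = 22)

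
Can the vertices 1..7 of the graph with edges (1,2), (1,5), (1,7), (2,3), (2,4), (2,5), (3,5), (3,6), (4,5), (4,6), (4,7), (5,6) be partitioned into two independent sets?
No (odd cycle of length 3: 2 -> 1 -> 5 -> 2)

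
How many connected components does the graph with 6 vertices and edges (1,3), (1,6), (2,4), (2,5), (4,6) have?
1 (components: {1, 2, 3, 4, 5, 6})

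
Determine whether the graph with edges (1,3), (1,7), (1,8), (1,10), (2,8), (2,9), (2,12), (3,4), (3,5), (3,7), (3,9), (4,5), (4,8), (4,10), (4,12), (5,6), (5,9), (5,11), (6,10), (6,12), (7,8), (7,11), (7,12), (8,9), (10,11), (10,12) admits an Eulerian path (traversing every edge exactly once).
No (10 vertices have odd degree: {2, 3, 4, 5, 6, 7, 8, 10, 11, 12}; Eulerian path requires 0 or 2)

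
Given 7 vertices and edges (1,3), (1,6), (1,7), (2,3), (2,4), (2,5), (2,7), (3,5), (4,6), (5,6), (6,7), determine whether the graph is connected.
Yes (BFS from 1 visits [1, 3, 6, 7, 2, 5, 4] — all 7 vertices reached)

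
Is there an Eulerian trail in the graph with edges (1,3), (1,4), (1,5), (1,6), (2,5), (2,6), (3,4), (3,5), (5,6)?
Yes (the graph is connected and exactly 2 vertices have odd degree: {3, 6}; any Eulerian path must start and end at those)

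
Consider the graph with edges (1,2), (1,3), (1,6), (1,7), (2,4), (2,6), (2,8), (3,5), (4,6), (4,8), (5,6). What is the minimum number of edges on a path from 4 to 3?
3 (path: 4 -> 6 -> 5 -> 3, 3 edges)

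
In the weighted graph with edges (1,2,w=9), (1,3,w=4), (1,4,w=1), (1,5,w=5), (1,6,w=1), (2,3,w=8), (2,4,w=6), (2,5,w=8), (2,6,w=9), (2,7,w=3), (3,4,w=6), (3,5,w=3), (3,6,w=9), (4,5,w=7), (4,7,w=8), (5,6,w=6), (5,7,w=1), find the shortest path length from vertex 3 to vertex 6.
5 (path: 3 -> 1 -> 6; weights 4 + 1 = 5)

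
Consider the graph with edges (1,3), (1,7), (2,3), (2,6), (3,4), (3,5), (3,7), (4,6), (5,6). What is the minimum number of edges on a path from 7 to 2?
2 (path: 7 -> 3 -> 2, 2 edges)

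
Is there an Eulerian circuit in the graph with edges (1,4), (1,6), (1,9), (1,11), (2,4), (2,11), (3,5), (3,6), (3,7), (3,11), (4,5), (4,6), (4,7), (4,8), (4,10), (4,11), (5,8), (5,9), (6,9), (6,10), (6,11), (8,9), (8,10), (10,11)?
Yes (the graph is connected and all 11 vertices have even degree)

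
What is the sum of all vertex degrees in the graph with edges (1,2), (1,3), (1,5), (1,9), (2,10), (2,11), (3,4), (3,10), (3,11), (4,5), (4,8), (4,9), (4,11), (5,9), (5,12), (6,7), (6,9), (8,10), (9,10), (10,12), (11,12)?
42 (handshake: sum of degrees = 2|E| = 2 x 21 = 42)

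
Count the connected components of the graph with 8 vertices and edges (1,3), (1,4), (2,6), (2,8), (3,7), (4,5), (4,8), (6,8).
1 (components: {1, 2, 3, 4, 5, 6, 7, 8})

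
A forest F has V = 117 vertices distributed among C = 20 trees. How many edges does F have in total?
97 (Each of the 20 component trees on V_i vertices has V_i - 1 edges; summing gives V - C = 117 - 20 = 97)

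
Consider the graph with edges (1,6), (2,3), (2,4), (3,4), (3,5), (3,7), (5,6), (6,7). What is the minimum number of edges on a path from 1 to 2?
4 (path: 1 -> 6 -> 7 -> 3 -> 2, 4 edges)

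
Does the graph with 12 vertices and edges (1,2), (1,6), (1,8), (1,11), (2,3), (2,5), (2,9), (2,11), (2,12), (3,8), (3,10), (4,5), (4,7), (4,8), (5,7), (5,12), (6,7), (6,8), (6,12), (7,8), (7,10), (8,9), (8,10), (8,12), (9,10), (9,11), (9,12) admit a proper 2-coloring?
No (odd cycle of length 3: 11 -> 1 -> 2 -> 11)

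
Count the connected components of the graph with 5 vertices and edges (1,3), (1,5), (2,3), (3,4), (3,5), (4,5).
1 (components: {1, 2, 3, 4, 5})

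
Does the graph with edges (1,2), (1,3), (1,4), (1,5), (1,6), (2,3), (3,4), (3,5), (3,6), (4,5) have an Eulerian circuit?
No (4 vertices have odd degree: {1, 3, 4, 5}; Eulerian circuit requires 0)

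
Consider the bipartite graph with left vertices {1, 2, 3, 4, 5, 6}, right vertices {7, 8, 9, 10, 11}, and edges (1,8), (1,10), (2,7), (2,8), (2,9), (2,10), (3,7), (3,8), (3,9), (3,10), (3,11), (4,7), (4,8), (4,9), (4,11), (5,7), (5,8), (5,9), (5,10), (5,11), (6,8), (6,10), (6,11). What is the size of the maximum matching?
5 (matching: (1,10), (2,9), (3,11), (4,8), (5,7); upper bound min(|L|,|R|) = min(6,5) = 5)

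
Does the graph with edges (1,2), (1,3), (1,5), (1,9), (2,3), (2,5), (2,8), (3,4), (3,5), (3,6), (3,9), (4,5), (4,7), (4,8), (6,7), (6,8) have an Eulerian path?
Yes (the graph is connected and exactly 2 vertices have odd degree: {6, 8}; any Eulerian path must start and end at those)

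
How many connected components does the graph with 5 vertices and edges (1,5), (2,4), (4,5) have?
2 (components: {1, 2, 4, 5}, {3})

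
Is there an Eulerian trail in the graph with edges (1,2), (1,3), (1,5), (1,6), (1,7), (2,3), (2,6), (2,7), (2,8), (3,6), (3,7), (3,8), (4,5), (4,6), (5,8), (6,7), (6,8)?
No (4 vertices have odd degree: {1, 2, 3, 5}; Eulerian path requires 0 or 2)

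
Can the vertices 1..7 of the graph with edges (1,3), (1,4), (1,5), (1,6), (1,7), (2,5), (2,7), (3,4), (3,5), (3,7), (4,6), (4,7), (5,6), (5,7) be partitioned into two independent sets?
No (odd cycle of length 3: 5 -> 1 -> 7 -> 5)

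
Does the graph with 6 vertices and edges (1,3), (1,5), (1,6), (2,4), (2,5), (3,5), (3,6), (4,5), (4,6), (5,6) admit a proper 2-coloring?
No (odd cycle of length 3: 5 -> 1 -> 3 -> 5)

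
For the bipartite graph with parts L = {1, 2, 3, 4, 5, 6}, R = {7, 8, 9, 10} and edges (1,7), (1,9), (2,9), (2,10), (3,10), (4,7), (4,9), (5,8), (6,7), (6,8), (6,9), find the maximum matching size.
4 (matching: (1,9), (2,10), (4,7), (5,8); upper bound min(|L|,|R|) = min(6,4) = 4)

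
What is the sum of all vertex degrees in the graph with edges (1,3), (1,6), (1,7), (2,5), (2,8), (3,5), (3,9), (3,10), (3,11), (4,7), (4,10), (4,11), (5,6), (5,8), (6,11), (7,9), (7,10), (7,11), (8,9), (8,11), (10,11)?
42 (handshake: sum of degrees = 2|E| = 2 x 21 = 42)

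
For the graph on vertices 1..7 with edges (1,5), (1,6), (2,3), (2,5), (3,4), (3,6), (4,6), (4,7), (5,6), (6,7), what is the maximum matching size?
3 (matching: (2,5), (3,6), (4,7); upper bound floor(n/2) = floor(7/2) = 3)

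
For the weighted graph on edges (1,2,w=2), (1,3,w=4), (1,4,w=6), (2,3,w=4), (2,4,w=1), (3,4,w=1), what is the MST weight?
4 (MST edges: (1,2,w=2), (2,4,w=1), (3,4,w=1); sum of weights 2 + 1 + 1 = 4)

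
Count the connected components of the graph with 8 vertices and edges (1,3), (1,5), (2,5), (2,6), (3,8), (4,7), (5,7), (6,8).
1 (components: {1, 2, 3, 4, 5, 6, 7, 8})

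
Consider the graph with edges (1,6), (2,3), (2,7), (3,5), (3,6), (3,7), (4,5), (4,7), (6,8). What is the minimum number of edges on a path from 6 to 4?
3 (path: 6 -> 3 -> 7 -> 4, 3 edges)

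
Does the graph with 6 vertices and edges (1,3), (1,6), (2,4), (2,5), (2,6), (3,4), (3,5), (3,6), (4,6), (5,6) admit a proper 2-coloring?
No (odd cycle of length 3: 3 -> 1 -> 6 -> 3)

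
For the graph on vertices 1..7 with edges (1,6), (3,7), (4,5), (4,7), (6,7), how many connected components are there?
2 (components: {1, 3, 4, 5, 6, 7}, {2})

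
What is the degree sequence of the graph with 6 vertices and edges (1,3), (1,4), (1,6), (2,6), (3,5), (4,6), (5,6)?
[4, 3, 2, 2, 2, 1] (degrees: deg(1)=3, deg(2)=1, deg(3)=2, deg(4)=2, deg(5)=2, deg(6)=4)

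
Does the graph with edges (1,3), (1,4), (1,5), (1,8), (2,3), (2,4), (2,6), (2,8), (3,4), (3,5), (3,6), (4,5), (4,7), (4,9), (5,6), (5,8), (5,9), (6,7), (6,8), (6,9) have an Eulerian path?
Yes (the graph is connected and exactly 2 vertices have odd degree: {3, 9}; any Eulerian path must start and end at those)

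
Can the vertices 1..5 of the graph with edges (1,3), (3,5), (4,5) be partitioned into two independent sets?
Yes. Partition: {1, 2, 5}, {3, 4}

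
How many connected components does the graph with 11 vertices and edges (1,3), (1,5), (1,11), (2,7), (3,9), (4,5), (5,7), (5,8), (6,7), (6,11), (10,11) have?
1 (components: {1, 2, 3, 4, 5, 6, 7, 8, 9, 10, 11})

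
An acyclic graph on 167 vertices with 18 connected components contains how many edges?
149 (Each of the 18 component trees on V_i vertices has V_i - 1 edges; summing gives V - C = 167 - 18 = 149)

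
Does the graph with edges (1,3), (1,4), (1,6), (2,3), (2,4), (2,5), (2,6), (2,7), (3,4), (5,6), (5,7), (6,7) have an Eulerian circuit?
No (6 vertices have odd degree: {1, 2, 3, 4, 5, 7}; Eulerian circuit requires 0)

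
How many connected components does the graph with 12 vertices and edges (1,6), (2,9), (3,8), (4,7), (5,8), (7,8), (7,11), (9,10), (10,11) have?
3 (components: {1, 6}, {2, 3, 4, 5, 7, 8, 9, 10, 11}, {12})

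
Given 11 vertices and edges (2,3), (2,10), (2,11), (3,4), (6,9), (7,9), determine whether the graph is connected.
No, it has 5 components: {1}, {2, 3, 4, 10, 11}, {5}, {6, 7, 9}, {8}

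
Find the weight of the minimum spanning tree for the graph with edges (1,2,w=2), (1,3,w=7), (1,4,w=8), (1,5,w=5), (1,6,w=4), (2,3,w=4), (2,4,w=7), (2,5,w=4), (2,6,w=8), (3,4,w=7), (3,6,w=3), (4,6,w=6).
19 (MST edges: (1,2,w=2), (1,6,w=4), (2,5,w=4), (3,6,w=3), (4,6,w=6); sum of weights 2 + 4 + 4 + 3 + 6 = 19)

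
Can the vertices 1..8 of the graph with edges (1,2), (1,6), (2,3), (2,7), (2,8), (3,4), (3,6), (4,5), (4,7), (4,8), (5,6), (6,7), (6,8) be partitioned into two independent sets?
Yes. Partition: {1, 3, 5, 7, 8}, {2, 4, 6}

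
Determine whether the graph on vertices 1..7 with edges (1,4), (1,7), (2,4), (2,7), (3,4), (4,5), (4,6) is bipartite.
Yes. Partition: {1, 2, 3, 5, 6}, {4, 7}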